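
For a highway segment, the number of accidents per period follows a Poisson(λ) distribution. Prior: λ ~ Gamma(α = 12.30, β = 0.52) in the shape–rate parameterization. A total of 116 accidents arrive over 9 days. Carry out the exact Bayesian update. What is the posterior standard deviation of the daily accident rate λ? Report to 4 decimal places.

With a Gamma(shape α, rate β) prior, the Poisson likelihood is conjugate: the posterior is Gamma(α + ΣXᵢ, β + n).
Posterior: Gamma(α+S, β+n) = Gamma(12.30+116, 0.52+9) = Gamma(128.30, 9.52).
SD = √α/β = √128.30/9.52 = 1.1898.

1.1898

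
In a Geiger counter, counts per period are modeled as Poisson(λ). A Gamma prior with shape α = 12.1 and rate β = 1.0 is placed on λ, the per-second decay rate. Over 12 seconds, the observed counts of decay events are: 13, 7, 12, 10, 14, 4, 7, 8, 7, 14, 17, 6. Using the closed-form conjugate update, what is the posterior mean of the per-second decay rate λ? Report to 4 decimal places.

10.0846

With a Gamma(shape α, rate β) prior, the Poisson likelihood is conjugate: the posterior is Gamma(α + ΣXᵢ, β + n).
Sum of counts S = 119 over n = 12 seconds.
Posterior: Gamma(α+S, β+n) = Gamma(12.1+119, 1.0+12) = Gamma(131.1, 13.0).
Posterior mean = α/β = 131.1/13.0 = 10.0846.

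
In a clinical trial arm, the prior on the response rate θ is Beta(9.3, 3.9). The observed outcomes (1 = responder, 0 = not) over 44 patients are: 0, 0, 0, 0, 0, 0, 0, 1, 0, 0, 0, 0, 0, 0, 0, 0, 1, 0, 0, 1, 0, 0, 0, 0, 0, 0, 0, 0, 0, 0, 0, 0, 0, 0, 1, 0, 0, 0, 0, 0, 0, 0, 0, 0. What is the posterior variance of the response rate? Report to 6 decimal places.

0.003066

The Beta prior is conjugate to a Binomial/Bernoulli likelihood; the update adds successes to α and failures to β.
Posterior: Beta(α+k, β+n−k) = Beta(9.3+4, 3.9+40) = Beta(13.3, 43.9).
Var = αβ/((α+β)²(α+β+1)) = 13.3·43.9/(57.2²·58.2) = 0.003066.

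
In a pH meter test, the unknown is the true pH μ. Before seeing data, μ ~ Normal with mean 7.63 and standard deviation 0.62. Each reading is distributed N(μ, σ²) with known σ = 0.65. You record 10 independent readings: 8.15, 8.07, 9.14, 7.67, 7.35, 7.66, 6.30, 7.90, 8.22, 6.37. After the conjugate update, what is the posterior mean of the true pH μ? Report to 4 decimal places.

For Normal data with known variance σ², a Normal(μ₀, σ₀²) prior on μ is conjugate. Posterior precision = 1/σ₀² + n/σ²; posterior mean is the precision-weighted average of μ₀ and x̄.
Σxᵢ = 8.15 + 8.07 + 9.14 + 7.67 + 7.35 + 7.66 + 6.30 + 7.90 + 8.22 + 6.37 = 76.83, so n·x̄ = 76.83.
σ₀² = 0.62² = 0.3844, σ² = 0.65² = 0.4225; σ² + n·σ₀² = 0.4225 + 10·0.3844 = 4.2665.
Posterior mean = (μ₀/σ₀² + n·x̄/σ²)/(1/σ₀² + n/σ²) = (σ²·μ₀ + σ₀²·n·x̄)/(σ² + n·σ₀²) = (0.4225·7.63 + 0.3844·76.83)/4.2665 = 32.757127/4.2665 = 7.6778.

7.6778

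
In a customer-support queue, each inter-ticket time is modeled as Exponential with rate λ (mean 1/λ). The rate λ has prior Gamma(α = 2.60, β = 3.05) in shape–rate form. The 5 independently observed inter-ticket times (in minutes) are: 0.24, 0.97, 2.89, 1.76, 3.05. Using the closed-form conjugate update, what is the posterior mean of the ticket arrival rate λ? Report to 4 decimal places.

0.6355

With a Gamma(shape α, rate β) prior on the exponential rate λ, the posterior after n observations with total T = Σxᵢ is Gamma(α+n, β+T).
Sum of observations T = 8.91 minutes; n = 5.
Posterior: Gamma(2.60+5, 3.05+8.91) = Gamma(7.60, 11.96).
Posterior mean of λ = α/β = 7.60/11.96 = 0.6355.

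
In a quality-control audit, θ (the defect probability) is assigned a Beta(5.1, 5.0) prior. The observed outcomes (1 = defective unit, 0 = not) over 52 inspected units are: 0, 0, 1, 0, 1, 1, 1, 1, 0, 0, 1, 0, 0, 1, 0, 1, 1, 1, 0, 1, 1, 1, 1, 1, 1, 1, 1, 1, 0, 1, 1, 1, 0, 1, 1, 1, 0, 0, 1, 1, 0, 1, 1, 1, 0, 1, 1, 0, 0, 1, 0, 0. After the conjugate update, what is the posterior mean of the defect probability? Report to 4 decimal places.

0.6135

The Beta prior is conjugate to a Binomial/Bernoulli likelihood; the update adds successes to α and failures to β.
Posterior: Beta(α+k, β+n−k) = Beta(5.1+33, 5.0+19) = Beta(38.1, 24.0).
Posterior mean = α/(α+β) = 38.1/62.1 = 0.6135.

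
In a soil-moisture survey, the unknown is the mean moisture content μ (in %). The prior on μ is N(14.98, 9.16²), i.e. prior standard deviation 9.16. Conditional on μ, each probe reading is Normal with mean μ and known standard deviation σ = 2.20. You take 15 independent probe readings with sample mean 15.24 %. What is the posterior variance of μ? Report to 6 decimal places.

For Normal data with known variance σ², a Normal(μ₀, σ₀²) prior on μ is conjugate. Posterior precision = 1/σ₀² + n/σ²; posterior mean is the precision-weighted average of μ₀ and x̄.
σ₀² = 9.16² = 83.9056, σ² = 2.20² = 4.84; σ² + n·σ₀² = 4.84 + 15·83.9056 = 1263.424.
Posterior precision = 1/σ₀² + n/σ² = 1/83.9056 + 15/4.84 = (σ² + n·σ₀²)/(σ₀²σ²) = 1263.424/(83.9056·4.84); posterior variance σₙ² = σ₀²σ²/(σ² + n·σ₀²) = 83.9056·4.84/1263.424 = 0.321431.

0.321431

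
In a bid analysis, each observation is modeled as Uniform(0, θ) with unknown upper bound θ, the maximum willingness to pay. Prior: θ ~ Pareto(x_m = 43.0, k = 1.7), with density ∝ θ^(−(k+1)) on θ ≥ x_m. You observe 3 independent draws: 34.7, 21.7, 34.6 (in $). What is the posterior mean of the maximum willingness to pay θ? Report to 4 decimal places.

A Pareto(scale x_m, shape k) prior on the upper bound θ of Uniform(0, θ) is conjugate: posterior is Pareto(max(x_m, max xᵢ), k + n).
Sample maximum = 34.7; prior scale x_m = 43.0 → posterior scale = max = 43.0.
Posterior shape = 1.7 + 3 = 4.7.
E[θ|data] = k·x_m/(k−1) = 4.7·43.0/3.7 = 54.6216.

54.6216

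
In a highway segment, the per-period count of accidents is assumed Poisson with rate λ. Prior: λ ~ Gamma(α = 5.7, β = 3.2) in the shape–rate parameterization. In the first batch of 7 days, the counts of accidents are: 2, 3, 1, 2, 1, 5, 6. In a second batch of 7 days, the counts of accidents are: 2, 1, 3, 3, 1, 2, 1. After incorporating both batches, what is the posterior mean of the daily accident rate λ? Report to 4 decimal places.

2.2500

With a Gamma(shape α, rate β) prior, the Poisson likelihood is conjugate: the posterior is Gamma(α + ΣXᵢ, β + n).
Batch 1: sum of counts S = 20 over n = 7 days.
After batch 1: Gamma(α+S, β+n) = Gamma(5.7+20, 3.2+7) = Gamma(25.7, 10.2).
Batch 2: sum of counts S = 13 over n = 7 days.
After batch 2: Gamma(α+S, β+n) = Gamma(25.7+13, 10.2+7) = Gamma(38.7, 17.2).
Posterior mean = α/β = 38.7/17.2 = 2.2500.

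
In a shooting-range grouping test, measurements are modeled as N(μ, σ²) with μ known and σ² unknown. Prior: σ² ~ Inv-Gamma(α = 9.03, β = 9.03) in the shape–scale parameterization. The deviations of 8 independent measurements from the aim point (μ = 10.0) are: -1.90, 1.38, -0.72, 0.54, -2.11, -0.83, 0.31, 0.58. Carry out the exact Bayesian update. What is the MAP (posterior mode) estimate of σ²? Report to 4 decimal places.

1.0676

With known mean μ and an Inverse-Gamma(α, β) prior on σ², the Normal likelihood is conjugate: posterior is Inv-Gamma(α + n/2, β + Σ(xᵢ−μ)²/2).
Σ(xᵢ−μ)² = (-1.90)² + (1.38)² + (-0.72)² + (0.54)² + (-2.11)² + (-0.83)² + (0.31)² + (0.58)² = 11.8979.
Posterior: Inv-Gamma(9.03 + 8/2, 9.03 + 11.8979/2) = Inv-Gamma(13.03, 14.97895).
Mode = β/(α+1) = 14.97895/14.03 = 1.0676.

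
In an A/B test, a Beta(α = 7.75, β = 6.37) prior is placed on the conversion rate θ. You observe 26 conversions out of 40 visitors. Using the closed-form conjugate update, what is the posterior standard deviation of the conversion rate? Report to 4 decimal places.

0.0653

The Beta prior is conjugate to a Binomial/Bernoulli likelihood; the update adds successes to α and failures to β.
Posterior: Beta(α+k, β+n−k) = Beta(7.75+26, 6.37+14) = Beta(33.75, 20.37).
Var = αβ/((α+β)²(α+β+1)) = 33.75·20.37/(54.12²·55.12) = 0.00425834; SD = √0.00425834 = 0.0653.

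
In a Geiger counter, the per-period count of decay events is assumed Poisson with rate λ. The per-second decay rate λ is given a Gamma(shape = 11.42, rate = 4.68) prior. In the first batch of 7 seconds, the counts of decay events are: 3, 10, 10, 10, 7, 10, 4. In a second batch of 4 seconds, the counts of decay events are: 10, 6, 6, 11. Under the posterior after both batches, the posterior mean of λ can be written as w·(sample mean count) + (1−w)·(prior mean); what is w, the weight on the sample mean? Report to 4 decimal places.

With a Gamma(shape α, rate β) prior, the Poisson likelihood is conjugate: the posterior is Gamma(α + ΣXᵢ, β + n).
Total number of seconds: n = 7 + 4 = 11.
Posterior mean = (α₀+S)/(β₀+n) = [n/(β₀+n)]·(S/n) + [β₀/(β₀+n)]·(α₀/β₀), so only n and β₀ enter the weight.
Weight on data w = n/(β₀+n) = 11/(4.68+11) = 11/15.68 = 0.7015.

0.7015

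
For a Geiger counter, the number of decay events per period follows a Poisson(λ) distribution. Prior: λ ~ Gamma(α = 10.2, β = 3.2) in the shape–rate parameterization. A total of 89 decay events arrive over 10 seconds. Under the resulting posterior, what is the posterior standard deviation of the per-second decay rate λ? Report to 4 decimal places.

With a Gamma(shape α, rate β) prior, the Poisson likelihood is conjugate: the posterior is Gamma(α + ΣXᵢ, β + n).
Posterior: Gamma(α+S, β+n) = Gamma(10.2+89, 3.2+10) = Gamma(99.2, 13.2).
SD = √α/β = √99.2/13.2 = 0.7545.

0.7545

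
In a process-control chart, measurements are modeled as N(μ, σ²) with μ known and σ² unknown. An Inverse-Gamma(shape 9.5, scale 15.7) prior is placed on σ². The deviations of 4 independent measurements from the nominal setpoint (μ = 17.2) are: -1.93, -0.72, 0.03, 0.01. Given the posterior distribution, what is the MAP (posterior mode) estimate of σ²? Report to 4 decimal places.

1.4258

With known mean μ and an Inverse-Gamma(α, β) prior on σ², the Normal likelihood is conjugate: posterior is Inv-Gamma(α + n/2, β + Σ(xᵢ−μ)²/2).
Σ(xᵢ−μ)² = (-1.93)² + (-0.72)² + (0.03)² + (0.01)² = 4.2443.
Posterior: Inv-Gamma(9.5 + 4/2, 15.7 + 4.2443/2) = Inv-Gamma(11.50, 17.82215).
Mode = β/(α+1) = 17.82215/12.50 = 1.4258.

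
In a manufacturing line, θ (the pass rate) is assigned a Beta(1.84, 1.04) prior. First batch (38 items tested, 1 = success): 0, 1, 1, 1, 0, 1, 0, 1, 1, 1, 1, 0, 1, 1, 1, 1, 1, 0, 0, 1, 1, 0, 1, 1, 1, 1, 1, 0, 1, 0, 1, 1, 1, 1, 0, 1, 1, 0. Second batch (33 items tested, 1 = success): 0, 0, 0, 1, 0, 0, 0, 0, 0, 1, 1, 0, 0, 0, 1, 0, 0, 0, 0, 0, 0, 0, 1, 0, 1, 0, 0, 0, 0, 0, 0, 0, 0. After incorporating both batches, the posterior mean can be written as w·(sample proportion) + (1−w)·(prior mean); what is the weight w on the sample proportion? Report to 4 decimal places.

0.9610

The Beta prior is conjugate to a Binomial/Bernoulli likelihood; the update adds successes to α and failures to β.
Total number of items tested: n = 38 + 33 = 71.
Posterior mean = (α₀+k)/(α₀+β₀+n) = [n/(α₀+β₀+n)]·(k/n) + [(α₀+β₀)/(α₀+β₀+n)]·α₀/(α₀+β₀), so only n and the prior enter the weight.
The weight on the data is w = n/(α₀+β₀+n) = 71/(1.84+1.04+71) = 71/73.88 = 0.9610.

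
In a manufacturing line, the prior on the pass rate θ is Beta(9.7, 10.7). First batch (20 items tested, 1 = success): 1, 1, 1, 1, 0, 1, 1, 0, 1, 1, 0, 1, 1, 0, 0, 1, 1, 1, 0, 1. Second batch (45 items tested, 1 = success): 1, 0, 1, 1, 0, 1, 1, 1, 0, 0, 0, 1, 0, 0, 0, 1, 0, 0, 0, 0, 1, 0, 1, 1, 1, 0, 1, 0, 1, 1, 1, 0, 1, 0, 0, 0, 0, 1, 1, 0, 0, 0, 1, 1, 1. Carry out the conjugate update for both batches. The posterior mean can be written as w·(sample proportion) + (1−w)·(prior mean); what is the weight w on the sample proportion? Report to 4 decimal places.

The Beta prior is conjugate to a Binomial/Bernoulli likelihood; the update adds successes to α and failures to β.
Total number of items tested: n = 20 + 45 = 65.
Posterior mean = (α₀+k)/(α₀+β₀+n) = [n/(α₀+β₀+n)]·(k/n) + [(α₀+β₀)/(α₀+β₀+n)]·α₀/(α₀+β₀), so only n and the prior enter the weight.
The weight on the data is w = n/(α₀+β₀+n) = 65/(9.7+10.7+65) = 65/85.4 = 0.7611.

0.7611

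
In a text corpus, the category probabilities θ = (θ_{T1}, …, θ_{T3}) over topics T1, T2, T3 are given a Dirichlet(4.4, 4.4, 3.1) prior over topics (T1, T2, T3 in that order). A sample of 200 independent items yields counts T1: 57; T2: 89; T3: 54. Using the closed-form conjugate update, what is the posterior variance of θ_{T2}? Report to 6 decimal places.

The Dirichlet prior is conjugate to the Multinomial likelihood: each posterior αⱼ = prior αⱼ + observed count nⱼ.
Posterior concentration: (61.4, 93.4, 57.1), total = 211.9.
Var[θ_j] = α_j(Σα−α_j)/((Σα)²(Σα+1)) = 93.4·118.5/(211.9²·212.9) = 0.001158.

0.001158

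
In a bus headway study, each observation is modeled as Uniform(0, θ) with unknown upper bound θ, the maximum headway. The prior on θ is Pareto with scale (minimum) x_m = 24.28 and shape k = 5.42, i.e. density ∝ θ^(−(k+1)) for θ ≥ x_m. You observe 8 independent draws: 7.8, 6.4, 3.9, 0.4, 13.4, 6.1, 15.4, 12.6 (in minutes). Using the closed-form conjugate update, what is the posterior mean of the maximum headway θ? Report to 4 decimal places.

26.2349

A Pareto(scale x_m, shape k) prior on the upper bound θ of Uniform(0, θ) is conjugate: posterior is Pareto(max(x_m, max xᵢ), k + n).
Sample maximum = 15.4; prior scale x_m = 24.28 → posterior scale = max = 24.28.
Posterior shape = 5.42 + 8 = 13.42.
E[θ|data] = k·x_m/(k−1) = 13.42·24.28/12.42 = 26.2349.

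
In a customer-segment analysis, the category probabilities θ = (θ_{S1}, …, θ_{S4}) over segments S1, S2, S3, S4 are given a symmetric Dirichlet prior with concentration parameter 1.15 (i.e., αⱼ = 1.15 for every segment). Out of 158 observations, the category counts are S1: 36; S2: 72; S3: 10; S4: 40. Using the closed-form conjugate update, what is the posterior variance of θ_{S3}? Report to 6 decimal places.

The Dirichlet prior is conjugate to the Multinomial likelihood: each posterior αⱼ = prior αⱼ + observed count nⱼ.
Posterior concentration: (37.15, 73.15, 11.15, 41.15), total = 162.60.
Var[θ_j] = α_j(Σα−α_j)/((Σα)²(Σα+1)) = 11.15·151.45/(162.60²·163.60) = 0.000390.

0.000390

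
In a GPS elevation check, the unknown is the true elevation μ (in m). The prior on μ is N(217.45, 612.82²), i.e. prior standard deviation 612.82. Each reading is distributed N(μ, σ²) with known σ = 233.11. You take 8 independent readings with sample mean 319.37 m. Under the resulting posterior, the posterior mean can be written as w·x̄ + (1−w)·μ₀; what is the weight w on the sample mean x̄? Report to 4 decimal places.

For Normal data with known variance σ², a Normal(μ₀, σ₀²) prior on μ is conjugate. Posterior precision = 1/σ₀² + n/σ²; posterior mean is the precision-weighted average of μ₀ and x̄.
σ₀² = 612.82² = 375548.3524, σ² = 233.11² = 54340.2721. Prior precision 1/σ₀² = 1/375548.3524; data precision n/σ² = 8/54340.2721.
w = (n/σ²)/(1/σ₀² + n/σ²) = n·σ₀²/(σ² + n·σ₀²) = 8·375548.3524/(54340.2721 + 8·375548.3524) = 3004386.8192/3058727.0913 = 0.9822.

0.9822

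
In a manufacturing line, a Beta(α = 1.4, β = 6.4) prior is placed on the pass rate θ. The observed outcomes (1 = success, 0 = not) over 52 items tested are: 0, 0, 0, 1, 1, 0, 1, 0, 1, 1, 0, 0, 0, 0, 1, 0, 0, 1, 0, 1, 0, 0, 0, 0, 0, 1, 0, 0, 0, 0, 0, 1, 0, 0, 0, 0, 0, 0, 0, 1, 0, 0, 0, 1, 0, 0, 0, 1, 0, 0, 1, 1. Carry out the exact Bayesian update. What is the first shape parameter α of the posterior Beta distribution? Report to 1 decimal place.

16.4

The Beta prior is conjugate to a Binomial/Bernoulli likelihood; the update adds successes to α and failures to β.
Posterior: Beta(α+k, β+n−k) = Beta(1.4+15, 6.4+37) = Beta(16.4, 43.4).
Posterior α = 16.4.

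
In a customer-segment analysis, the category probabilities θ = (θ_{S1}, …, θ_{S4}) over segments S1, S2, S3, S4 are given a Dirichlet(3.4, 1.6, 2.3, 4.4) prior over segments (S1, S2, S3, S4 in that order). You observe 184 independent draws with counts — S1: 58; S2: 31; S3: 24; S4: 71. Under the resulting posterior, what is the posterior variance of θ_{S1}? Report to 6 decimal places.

0.001095

The Dirichlet prior is conjugate to the Multinomial likelihood: each posterior αⱼ = prior αⱼ + observed count nⱼ.
Posterior concentration: (61.4, 32.6, 26.3, 75.4), total = 195.7.
Var[θ_j] = α_j(Σα−α_j)/((Σα)²(Σα+1)) = 61.4·134.3/(195.7²·196.7) = 0.001095.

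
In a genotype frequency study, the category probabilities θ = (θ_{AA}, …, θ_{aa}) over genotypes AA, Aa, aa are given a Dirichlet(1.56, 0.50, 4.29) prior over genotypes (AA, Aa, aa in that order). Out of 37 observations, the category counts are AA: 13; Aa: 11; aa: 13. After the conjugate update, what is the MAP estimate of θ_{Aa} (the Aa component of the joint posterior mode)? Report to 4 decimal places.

0.2602

The Dirichlet prior is conjugate to the Multinomial likelihood: each posterior αⱼ = prior αⱼ + observed count nⱼ.
Posterior concentration: (14.56, 11.50, 17.29), total = 43.35.
Joint mode component: (α_{Aa}−1)/(Σα−K) = 10.50/40.35 = 0.2602.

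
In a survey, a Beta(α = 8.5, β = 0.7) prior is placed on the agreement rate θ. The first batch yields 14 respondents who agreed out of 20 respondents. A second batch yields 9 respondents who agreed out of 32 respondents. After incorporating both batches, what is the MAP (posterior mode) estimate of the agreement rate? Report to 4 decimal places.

0.5152

The Beta prior is conjugate to a Binomial/Bernoulli likelihood; the update adds successes to α and failures to β.
After batch 1: Beta(8.5+14, 0.7+6) = Beta(22.5, 6.7).
After batch 2: Beta(22.5+9, 6.7+23) = Beta(31.5, 29.7).
Mode of Beta(a,b) for a,b>1 is (a−1)/(a+b−2) = 30.5/59.2 = 0.5152.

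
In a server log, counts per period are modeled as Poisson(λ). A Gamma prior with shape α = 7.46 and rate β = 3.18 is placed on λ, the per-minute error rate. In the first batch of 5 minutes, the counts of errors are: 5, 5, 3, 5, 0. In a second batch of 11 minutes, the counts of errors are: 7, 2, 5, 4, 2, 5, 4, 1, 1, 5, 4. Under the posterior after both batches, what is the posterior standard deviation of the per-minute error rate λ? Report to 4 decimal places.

0.4218

With a Gamma(shape α, rate β) prior, the Poisson likelihood is conjugate: the posterior is Gamma(α + ΣXᵢ, β + n).
Batch 1: sum of counts S = 18 over n = 5 minutes.
After batch 1: Gamma(α+S, β+n) = Gamma(7.46+18, 3.18+5) = Gamma(25.46, 8.18).
Batch 2: sum of counts S = 40 over n = 11 minutes.
After batch 2: Gamma(α+S, β+n) = Gamma(25.46+40, 8.18+11) = Gamma(65.46, 19.18).
SD = √α/β = √65.46/19.18 = 0.4218.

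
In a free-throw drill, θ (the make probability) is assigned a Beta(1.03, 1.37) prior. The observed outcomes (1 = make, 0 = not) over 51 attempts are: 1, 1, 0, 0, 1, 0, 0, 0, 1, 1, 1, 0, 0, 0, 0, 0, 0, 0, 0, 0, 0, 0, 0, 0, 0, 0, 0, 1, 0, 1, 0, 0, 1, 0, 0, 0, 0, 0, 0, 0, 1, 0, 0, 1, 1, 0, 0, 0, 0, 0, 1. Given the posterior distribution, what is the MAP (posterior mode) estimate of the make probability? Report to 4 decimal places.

0.2535

The Beta prior is conjugate to a Binomial/Bernoulli likelihood; the update adds successes to α and failures to β.
Posterior: Beta(α+k, β+n−k) = Beta(1.03+13, 1.37+38) = Beta(14.03, 39.37).
Mode of Beta(a,b) for a,b>1 is (a−1)/(a+b−2) = 13.03/51.40 = 0.2535.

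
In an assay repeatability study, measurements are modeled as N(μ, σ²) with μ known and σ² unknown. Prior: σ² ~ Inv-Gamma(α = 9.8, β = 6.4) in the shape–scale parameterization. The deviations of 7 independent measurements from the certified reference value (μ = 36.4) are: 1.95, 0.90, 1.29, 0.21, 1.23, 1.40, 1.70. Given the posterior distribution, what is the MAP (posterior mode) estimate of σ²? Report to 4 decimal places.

0.8910

With known mean μ and an Inverse-Gamma(α, β) prior on σ², the Normal likelihood is conjugate: posterior is Inv-Gamma(α + n/2, β + Σ(xᵢ−μ)²/2).
Σ(xᵢ−μ)² = (1.95)² + (0.90)² + (1.29)² + (0.21)² + (1.23)² + (1.40)² + (1.70)² = 12.6836.
Posterior: Inv-Gamma(9.8 + 7/2, 6.4 + 12.6836/2) = Inv-Gamma(13.30, 12.74180).
Mode = β/(α+1) = 12.74180/14.30 = 0.8910.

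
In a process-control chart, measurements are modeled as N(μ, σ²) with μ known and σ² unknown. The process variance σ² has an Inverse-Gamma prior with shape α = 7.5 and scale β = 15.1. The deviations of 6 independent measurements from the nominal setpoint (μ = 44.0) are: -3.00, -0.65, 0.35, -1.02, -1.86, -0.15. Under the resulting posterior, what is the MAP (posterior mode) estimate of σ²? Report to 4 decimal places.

1.9247

With known mean μ and an Inverse-Gamma(α, β) prior on σ², the Normal likelihood is conjugate: posterior is Inv-Gamma(α + n/2, β + Σ(xᵢ−μ)²/2).
Σ(xᵢ−μ)² = (-3.00)² + (-0.65)² + (0.35)² + (-1.02)² + (-1.86)² + (-0.15)² = 14.0675.
Posterior: Inv-Gamma(7.5 + 6/2, 15.1 + 14.0675/2) = Inv-Gamma(10.50, 22.13375).
Mode = β/(α+1) = 22.13375/11.50 = 1.9247.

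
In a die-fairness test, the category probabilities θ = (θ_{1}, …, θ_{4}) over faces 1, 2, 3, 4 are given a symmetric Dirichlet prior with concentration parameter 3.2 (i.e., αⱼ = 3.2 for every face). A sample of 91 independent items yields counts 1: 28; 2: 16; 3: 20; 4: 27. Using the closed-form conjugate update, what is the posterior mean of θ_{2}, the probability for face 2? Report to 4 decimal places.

The Dirichlet prior is conjugate to the Multinomial likelihood: each posterior αⱼ = prior αⱼ + observed count nⱼ.
Posterior concentration: (31.2, 19.2, 23.2, 30.2), total = 103.8.
E[θ_{2}|data] = α_{2}/Σα = 19.2/103.8 = 0.1850.

0.1850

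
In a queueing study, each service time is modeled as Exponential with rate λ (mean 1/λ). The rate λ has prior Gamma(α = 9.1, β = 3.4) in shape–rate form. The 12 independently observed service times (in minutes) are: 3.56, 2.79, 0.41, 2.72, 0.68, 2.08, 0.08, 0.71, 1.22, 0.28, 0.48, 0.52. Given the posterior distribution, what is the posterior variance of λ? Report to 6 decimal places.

0.058882

With a Gamma(shape α, rate β) prior on the exponential rate λ, the posterior after n observations with total T = Σxᵢ is Gamma(α+n, β+T).
Sum of observations T = 15.53 minutes; n = 12.
Posterior: Gamma(9.1+12, 3.4+15.53) = Gamma(21.1, 18.93).
Var = α/β² = 0.058882.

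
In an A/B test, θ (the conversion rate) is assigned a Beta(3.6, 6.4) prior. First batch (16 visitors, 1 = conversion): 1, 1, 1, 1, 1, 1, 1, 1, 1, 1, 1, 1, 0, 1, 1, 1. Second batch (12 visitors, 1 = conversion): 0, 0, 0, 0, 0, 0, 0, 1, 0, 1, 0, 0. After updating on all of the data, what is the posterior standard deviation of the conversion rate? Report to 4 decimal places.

The Beta prior is conjugate to a Binomial/Bernoulli likelihood; the update adds successes to α and failures to β.
After batch 1: Beta(3.6+15, 6.4+1) = Beta(18.6, 7.4).
After batch 2: Beta(18.6+2, 7.4+10) = Beta(20.6, 17.4).
Var = αβ/((α+β)²(α+β+1)) = 20.6·17.4/(38.0²·39.0) = 0.00636480; SD = √0.00636480 = 0.0798.

0.0798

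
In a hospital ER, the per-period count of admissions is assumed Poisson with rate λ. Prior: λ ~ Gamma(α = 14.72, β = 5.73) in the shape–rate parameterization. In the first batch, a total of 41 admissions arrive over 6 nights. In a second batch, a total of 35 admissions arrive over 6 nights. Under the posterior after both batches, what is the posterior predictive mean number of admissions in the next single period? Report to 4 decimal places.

5.1168

With a Gamma(shape α, rate β) prior, the Poisson likelihood is conjugate: the posterior is Gamma(α + ΣXᵢ, β + n).
After batch 1: Gamma(α+S, β+n) = Gamma(14.72+41, 5.73+6) = Gamma(55.72, 11.73).
After batch 2: Gamma(α+S, β+n) = Gamma(55.72+35, 11.73+6) = Gamma(90.72, 17.73).
The predictive distribution for one future period is NegBinom with mean α/β = 5.1168.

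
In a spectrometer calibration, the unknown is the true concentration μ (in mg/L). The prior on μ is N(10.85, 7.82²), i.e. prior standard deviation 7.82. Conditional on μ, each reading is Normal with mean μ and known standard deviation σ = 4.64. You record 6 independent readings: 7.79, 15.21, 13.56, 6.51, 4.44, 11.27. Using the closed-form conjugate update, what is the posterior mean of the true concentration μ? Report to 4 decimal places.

For Normal data with known variance σ², a Normal(μ₀, σ₀²) prior on μ is conjugate. Posterior precision = 1/σ₀² + n/σ²; posterior mean is the precision-weighted average of μ₀ and x̄.
Σxᵢ = 7.79 + 15.21 + 13.56 + 6.51 + 4.44 + 11.27 = 58.78, so n·x̄ = 58.78.
σ₀² = 7.82² = 61.1524, σ² = 4.64² = 21.5296; σ² + n·σ₀² = 21.5296 + 6·61.1524 = 388.444.
Posterior mean = (μ₀/σ₀² + n·x̄/σ²)/(1/σ₀² + n/σ²) = (σ²·μ₀ + σ₀²·n·x̄)/(σ² + n·σ₀²) = (21.5296·10.85 + 61.1524·58.78)/388.444 = 3828.134232/388.444 = 9.8550.

9.8550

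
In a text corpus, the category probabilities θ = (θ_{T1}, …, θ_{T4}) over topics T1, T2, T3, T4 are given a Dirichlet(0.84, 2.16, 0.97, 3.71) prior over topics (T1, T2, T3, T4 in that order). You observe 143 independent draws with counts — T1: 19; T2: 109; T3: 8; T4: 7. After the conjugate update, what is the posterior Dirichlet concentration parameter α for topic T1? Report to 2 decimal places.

The Dirichlet prior is conjugate to the Multinomial likelihood: each posterior αⱼ = prior αⱼ + observed count nⱼ.
Posterior concentration: (19.84, 111.16, 8.97, 10.71), total = 150.68.
α_{T1} = 0.84 + 19 = 19.84.

19.84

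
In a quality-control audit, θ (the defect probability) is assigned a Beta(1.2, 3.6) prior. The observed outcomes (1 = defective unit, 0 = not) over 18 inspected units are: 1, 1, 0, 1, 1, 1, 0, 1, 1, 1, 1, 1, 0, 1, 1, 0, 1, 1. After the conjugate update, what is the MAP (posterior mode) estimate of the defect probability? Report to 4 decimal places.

The Beta prior is conjugate to a Binomial/Bernoulli likelihood; the update adds successes to α and failures to β.
Posterior: Beta(α+k, β+n−k) = Beta(1.2+14, 3.6+4) = Beta(15.2, 7.6).
Mode of Beta(a,b) for a,b>1 is (a−1)/(a+b−2) = 14.2/20.8 = 0.6827.

0.6827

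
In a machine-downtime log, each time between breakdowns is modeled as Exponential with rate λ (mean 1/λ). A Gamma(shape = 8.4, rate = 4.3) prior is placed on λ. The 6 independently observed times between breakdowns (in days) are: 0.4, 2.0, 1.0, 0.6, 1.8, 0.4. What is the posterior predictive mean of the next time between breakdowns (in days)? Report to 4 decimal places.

0.7836

With a Gamma(shape α, rate β) prior on the exponential rate λ, the posterior after n observations with total T = Σxᵢ is Gamma(α+n, β+T).
Sum of observations T = 6.2 days; n = 6.
Posterior: Gamma(8.4+6, 4.3+6.2) = Gamma(14.4, 10.5).
The predictive distribution for the next observation is Lomax; its mean is β/(α−1) = 10.5/13.4 = 0.7836.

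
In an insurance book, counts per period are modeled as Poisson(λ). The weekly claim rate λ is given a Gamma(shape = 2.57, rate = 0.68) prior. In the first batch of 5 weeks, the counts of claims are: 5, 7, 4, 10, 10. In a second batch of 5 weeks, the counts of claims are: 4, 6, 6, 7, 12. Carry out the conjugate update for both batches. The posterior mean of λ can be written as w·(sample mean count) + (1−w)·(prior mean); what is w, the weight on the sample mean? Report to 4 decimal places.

With a Gamma(shape α, rate β) prior, the Poisson likelihood is conjugate: the posterior is Gamma(α + ΣXᵢ, β + n).
Total number of weeks: n = 5 + 5 = 10.
Posterior mean = (α₀+S)/(β₀+n) = [n/(β₀+n)]·(S/n) + [β₀/(β₀+n)]·(α₀/β₀), so only n and β₀ enter the weight.
Weight on data w = n/(β₀+n) = 10/(0.68+10) = 10/10.68 = 0.9363.

0.9363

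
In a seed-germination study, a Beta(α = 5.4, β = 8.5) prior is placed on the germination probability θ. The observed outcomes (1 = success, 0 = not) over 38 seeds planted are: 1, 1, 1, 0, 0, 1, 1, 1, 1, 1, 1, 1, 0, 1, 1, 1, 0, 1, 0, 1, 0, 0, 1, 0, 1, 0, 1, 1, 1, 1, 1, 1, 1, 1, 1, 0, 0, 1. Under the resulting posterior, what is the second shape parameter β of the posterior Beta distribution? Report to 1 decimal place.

19.5

The Beta prior is conjugate to a Binomial/Bernoulli likelihood; the update adds successes to α and failures to β.
Posterior: Beta(α+k, β+n−k) = Beta(5.4+27, 8.5+11) = Beta(32.4, 19.5).
Posterior β = 19.5.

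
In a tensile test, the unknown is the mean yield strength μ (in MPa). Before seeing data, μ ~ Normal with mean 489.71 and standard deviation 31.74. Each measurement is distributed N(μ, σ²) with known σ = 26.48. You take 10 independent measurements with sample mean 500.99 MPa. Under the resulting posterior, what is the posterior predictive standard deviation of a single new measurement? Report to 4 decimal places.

27.6902

For Normal data with known variance σ², a Normal(μ₀, σ₀²) prior on μ is conjugate. Posterior precision = 1/σ₀² + n/σ²; posterior mean is the precision-weighted average of μ₀ and x̄.
σ₀² = 31.74² = 1007.4276, σ² = 26.48² = 701.1904; σ² + n·σ₀² = 701.1904 + 10·1007.4276 = 10775.4664.
Posterior precision = 1/σ₀² + n/σ² = 1/1007.4276 + 10/701.1904 = (σ² + n·σ₀²)/(σ₀²σ²) = 10775.4664/(1007.4276·701.1904); posterior variance σₙ² = σ₀²σ²/(σ² + n·σ₀²) = 1007.4276·701.1904/10775.4664 = 65.556194.
Predictive variance for one new observation = σₙ² + σ² = 1007.4276·701.1904/10775.4664 + 701.1904 = σ²·(σ₀² + 10775.4664)/10775.4664 = 701.1904·11782.894/10775.4664 = 766.746594; SD = √(701.1904·11782.894/10775.4664) = 27.6902.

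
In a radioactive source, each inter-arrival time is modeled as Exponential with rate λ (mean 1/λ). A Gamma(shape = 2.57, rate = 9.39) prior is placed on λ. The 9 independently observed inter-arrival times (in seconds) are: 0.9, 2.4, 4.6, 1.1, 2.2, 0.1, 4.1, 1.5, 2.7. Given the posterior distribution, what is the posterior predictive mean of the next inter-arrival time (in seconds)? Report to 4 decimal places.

With a Gamma(shape α, rate β) prior on the exponential rate λ, the posterior after n observations with total T = Σxᵢ is Gamma(α+n, β+T).
Sum of observations T = 19.6 seconds; n = 9.
Posterior: Gamma(2.57+9, 9.39+19.6) = Gamma(11.57, 28.99).
The predictive distribution for the next observation is Lomax; its mean is β/(α−1) = 28.99/10.57 = 2.7427.

2.7427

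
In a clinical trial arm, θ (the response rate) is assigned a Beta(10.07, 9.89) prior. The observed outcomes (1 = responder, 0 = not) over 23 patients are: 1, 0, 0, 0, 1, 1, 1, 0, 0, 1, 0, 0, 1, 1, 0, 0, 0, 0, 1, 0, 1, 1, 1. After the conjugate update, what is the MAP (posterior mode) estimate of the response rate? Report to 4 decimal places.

0.4900

The Beta prior is conjugate to a Binomial/Bernoulli likelihood; the update adds successes to α and failures to β.
Posterior: Beta(α+k, β+n−k) = Beta(10.07+11, 9.89+12) = Beta(21.07, 21.89).
Mode of Beta(a,b) for a,b>1 is (a−1)/(a+b−2) = 20.07/40.96 = 0.4900.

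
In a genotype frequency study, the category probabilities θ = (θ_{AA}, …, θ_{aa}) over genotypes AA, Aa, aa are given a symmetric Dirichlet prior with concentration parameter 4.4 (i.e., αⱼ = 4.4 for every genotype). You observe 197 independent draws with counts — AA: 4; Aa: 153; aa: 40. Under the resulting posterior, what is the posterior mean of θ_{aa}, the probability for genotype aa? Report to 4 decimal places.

0.2112

The Dirichlet prior is conjugate to the Multinomial likelihood: each posterior αⱼ = prior αⱼ + observed count nⱼ.
Posterior concentration: (8.4, 157.4, 44.4), total = 210.2.
E[θ_{aa}|data] = α_{aa}/Σα = 44.4/210.2 = 0.2112.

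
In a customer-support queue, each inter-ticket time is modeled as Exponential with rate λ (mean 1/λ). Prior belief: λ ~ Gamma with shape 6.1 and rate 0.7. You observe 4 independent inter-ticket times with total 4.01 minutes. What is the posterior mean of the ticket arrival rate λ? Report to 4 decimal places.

2.1444

With a Gamma(shape α, rate β) prior on the exponential rate λ, the posterior after n observations with total T = Σxᵢ is Gamma(α+n, β+T).
Posterior: Gamma(6.1+4, 0.7+4.01) = Gamma(10.1, 4.71).
Posterior mean of λ = α/β = 10.1/4.71 = 2.1444.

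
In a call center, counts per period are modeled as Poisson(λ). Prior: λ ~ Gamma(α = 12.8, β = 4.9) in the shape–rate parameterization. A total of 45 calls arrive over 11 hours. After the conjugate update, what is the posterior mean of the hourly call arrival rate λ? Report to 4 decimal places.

With a Gamma(shape α, rate β) prior, the Poisson likelihood is conjugate: the posterior is Gamma(α + ΣXᵢ, β + n).
Posterior: Gamma(α+S, β+n) = Gamma(12.8+45, 4.9+11) = Gamma(57.8, 15.9).
Posterior mean = α/β = 57.8/15.9 = 3.6352.

3.6352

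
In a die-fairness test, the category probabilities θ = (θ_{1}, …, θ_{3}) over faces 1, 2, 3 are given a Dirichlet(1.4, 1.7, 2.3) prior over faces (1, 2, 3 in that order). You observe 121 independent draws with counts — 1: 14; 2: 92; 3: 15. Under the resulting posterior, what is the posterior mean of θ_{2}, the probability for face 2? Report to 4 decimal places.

The Dirichlet prior is conjugate to the Multinomial likelihood: each posterior αⱼ = prior αⱼ + observed count nⱼ.
Posterior concentration: (15.4, 93.7, 17.3), total = 126.4.
E[θ_{2}|data] = α_{2}/Σα = 93.7/126.4 = 0.7413.

0.7413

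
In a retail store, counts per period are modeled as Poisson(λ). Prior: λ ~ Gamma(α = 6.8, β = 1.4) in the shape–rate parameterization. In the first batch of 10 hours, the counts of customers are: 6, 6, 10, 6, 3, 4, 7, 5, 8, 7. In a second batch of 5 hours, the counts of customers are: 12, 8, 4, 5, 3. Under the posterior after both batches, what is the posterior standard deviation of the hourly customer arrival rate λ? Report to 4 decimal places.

0.6122

With a Gamma(shape α, rate β) prior, the Poisson likelihood is conjugate: the posterior is Gamma(α + ΣXᵢ, β + n).
Batch 1: sum of counts S = 62 over n = 10 hours.
After batch 1: Gamma(α+S, β+n) = Gamma(6.8+62, 1.4+10) = Gamma(68.8, 11.4).
Batch 2: sum of counts S = 32 over n = 5 hours.
After batch 2: Gamma(α+S, β+n) = Gamma(68.8+32, 11.4+5) = Gamma(100.8, 16.4).
SD = √α/β = √100.8/16.4 = 0.6122.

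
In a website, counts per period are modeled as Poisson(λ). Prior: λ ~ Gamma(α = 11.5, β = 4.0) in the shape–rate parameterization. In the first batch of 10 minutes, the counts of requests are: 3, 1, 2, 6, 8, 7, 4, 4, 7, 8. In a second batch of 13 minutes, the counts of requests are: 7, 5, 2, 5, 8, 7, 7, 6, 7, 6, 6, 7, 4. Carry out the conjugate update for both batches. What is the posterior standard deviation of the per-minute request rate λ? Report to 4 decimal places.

0.4359

With a Gamma(shape α, rate β) prior, the Poisson likelihood is conjugate: the posterior is Gamma(α + ΣXᵢ, β + n).
Batch 1: sum of counts S = 50 over n = 10 minutes.
After batch 1: Gamma(α+S, β+n) = Gamma(11.5+50, 4.0+10) = Gamma(61.5, 14.0).
Batch 2: sum of counts S = 77 over n = 13 minutes.
After batch 2: Gamma(α+S, β+n) = Gamma(61.5+77, 14.0+13) = Gamma(138.5, 27.0).
SD = √α/β = √138.5/27.0 = 0.4359.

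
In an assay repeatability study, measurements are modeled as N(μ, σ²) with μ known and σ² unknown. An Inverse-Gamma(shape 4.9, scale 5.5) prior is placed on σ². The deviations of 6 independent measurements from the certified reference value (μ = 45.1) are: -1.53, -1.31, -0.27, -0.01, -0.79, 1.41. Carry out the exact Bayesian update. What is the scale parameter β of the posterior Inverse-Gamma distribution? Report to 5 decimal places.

With known mean μ and an Inverse-Gamma(α, β) prior on σ², the Normal likelihood is conjugate: posterior is Inv-Gamma(α + n/2, β + Σ(xᵢ−μ)²/2).
Σ(xᵢ−μ)² = (-1.53)² + (-1.31)² + (-0.27)² + (-0.01)² + (-0.79)² + (1.41)² = 6.7422.
Posterior: Inv-Gamma(4.9 + 6/2, 5.5 + 6.7422/2) = Inv-Gamma(7.90, 8.87110).
Posterior β = 8.87110.

8.87110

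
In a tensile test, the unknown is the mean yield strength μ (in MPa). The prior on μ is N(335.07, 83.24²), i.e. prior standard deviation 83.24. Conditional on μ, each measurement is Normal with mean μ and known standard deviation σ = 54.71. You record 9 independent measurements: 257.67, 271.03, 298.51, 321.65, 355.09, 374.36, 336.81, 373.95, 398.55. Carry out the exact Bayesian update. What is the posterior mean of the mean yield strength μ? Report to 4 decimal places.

For Normal data with known variance σ², a Normal(μ₀, σ₀²) prior on μ is conjugate. Posterior precision = 1/σ₀² + n/σ²; posterior mean is the precision-weighted average of μ₀ and x̄.
Σxᵢ = 257.67 + 271.03 + 298.51 + 321.65 + 355.09 + 374.36 + 336.81 + 373.95 + 398.55 = 2987.62, so n·x̄ = 2987.62.
σ₀² = 83.24² = 6928.8976, σ² = 54.71² = 2993.1841; σ² + n·σ₀² = 2993.1841 + 9·6928.8976 = 65353.2625.
Posterior mean = (μ₀/σ₀² + n·x̄/σ²)/(1/σ₀² + n/σ²) = (σ²·μ₀ + σ₀²·n·x̄)/(σ² + n·σ₀²) = (2993.1841·335.07 + 6928.8976·2987.62)/65353.2625 = 21703839.244099/65353.2625 = 332.1003.

332.1003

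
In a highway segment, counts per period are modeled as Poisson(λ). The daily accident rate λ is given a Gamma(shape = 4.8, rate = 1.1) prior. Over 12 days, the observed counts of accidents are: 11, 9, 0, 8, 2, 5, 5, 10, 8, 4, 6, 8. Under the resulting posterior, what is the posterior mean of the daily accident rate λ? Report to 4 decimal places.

6.1679

With a Gamma(shape α, rate β) prior, the Poisson likelihood is conjugate: the posterior is Gamma(α + ΣXᵢ, β + n).
Sum of counts S = 76 over n = 12 days.
Posterior: Gamma(α+S, β+n) = Gamma(4.8+76, 1.1+12) = Gamma(80.8, 13.1).
Posterior mean = α/β = 80.8/13.1 = 6.1679.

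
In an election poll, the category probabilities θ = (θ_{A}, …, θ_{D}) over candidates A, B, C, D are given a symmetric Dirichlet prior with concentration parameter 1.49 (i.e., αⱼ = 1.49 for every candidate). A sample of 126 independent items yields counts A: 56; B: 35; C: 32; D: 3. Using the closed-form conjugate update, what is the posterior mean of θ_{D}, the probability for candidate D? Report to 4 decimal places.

0.0340

The Dirichlet prior is conjugate to the Multinomial likelihood: each posterior αⱼ = prior αⱼ + observed count nⱼ.
Posterior concentration: (57.49, 36.49, 33.49, 4.49), total = 131.96.
E[θ_{D}|data] = α_{D}/Σα = 4.49/131.96 = 0.0340.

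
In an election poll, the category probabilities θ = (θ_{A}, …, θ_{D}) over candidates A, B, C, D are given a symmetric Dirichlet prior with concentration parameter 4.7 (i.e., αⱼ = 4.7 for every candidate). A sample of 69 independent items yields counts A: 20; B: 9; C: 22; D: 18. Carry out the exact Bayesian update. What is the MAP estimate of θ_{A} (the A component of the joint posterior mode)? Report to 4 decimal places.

0.2828

The Dirichlet prior is conjugate to the Multinomial likelihood: each posterior αⱼ = prior αⱼ + observed count nⱼ.
Posterior concentration: (24.7, 13.7, 26.7, 22.7), total = 87.8.
Joint mode component: (α_{A}−1)/(Σα−K) = 23.7/83.8 = 0.2828.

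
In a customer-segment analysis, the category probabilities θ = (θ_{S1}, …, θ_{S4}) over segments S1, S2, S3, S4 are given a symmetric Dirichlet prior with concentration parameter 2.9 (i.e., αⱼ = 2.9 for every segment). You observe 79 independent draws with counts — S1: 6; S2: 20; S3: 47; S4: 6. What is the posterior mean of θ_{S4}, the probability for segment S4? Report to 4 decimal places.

The Dirichlet prior is conjugate to the Multinomial likelihood: each posterior αⱼ = prior αⱼ + observed count nⱼ.
Posterior concentration: (8.9, 22.9, 49.9, 8.9), total = 90.6.
E[θ_{S4}|data] = α_{S4}/Σα = 8.9/90.6 = 0.0982.

0.0982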